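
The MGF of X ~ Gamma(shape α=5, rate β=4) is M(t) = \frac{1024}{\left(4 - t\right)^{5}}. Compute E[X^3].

To find E[X^3], compute M^(3)(0):
M^(1)(t) = \frac{5120}{\left(4 - t\right)^{6}}
M^(2)(t) = \frac{30720}{\left(4 - t\right)^{7}}
M^(3)(t) = \frac{215040}{\left(4 - t\right)^{8}}
M^(3)(0) = \frac{105}{32}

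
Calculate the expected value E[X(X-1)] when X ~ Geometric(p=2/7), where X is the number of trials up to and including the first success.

E[X(X-1)] = E[X² - X] = E[X²] - E[X]
E[X] = \frac{7}{2}
E[X²] = Var(X) + (E[X])² = \frac{35}{4} + (\frac{7}{2})² = 21
E[X(X-1)] = 21 - \frac{7}{2} = \frac{35}{2}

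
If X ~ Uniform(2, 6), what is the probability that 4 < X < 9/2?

P(4 < X < 9/2) = ∫_{4}^{9/2} f(x) dx
where f(x) = \frac{1}{4}
= \frac{1}{8}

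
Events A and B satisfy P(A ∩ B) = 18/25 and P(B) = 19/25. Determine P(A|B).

P(A|B) = P(A ∩ B) / P(B)
= (18/25) / (19/25)
= 18/19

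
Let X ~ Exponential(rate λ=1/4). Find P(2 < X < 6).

P(2 < X < 6) = ∫_{2}^{6} f(x) dx
where f(x) = \frac{e^{- \frac{x}{4}}}{4}
= - \frac{1 - e}{e^{\frac{3}{2}}}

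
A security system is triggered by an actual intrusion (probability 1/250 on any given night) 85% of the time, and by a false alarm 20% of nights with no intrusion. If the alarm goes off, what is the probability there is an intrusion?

Let D = the rare event, + = positive/flagged.
P(D) = 1/250
P(+|D) = 85/100 = 17/20
P(+|D') = 20/100 = 1/5
P(+) = P(+|D)P(D) + P(+|D')P(D')
     = \frac{17}{20} × \frac{1}{250} + \frac{1}{5} × \frac{249}{250}
     = \frac{1013}{5000}
P(D|+) = P(+|D)P(D)/P(+) = \frac{17}{1013}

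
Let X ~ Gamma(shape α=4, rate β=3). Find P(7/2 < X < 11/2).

P(7/2 < X < 11/2) = ∫_{7/2}^{11/2} f(x) dx
where f(x) = \frac{27 x^{3} e^{- 3 x}}{2}
= \frac{-14437 + 4153 e^{6}}{16 e^{\frac{33}{2}}}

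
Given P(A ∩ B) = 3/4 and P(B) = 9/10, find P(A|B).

P(A|B) = P(A ∩ B) / P(B)
= (3/4) / (9/10)
= 5/6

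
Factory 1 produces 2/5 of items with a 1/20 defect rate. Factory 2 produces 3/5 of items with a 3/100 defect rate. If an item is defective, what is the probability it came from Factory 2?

Using Bayes' theorem:
P(F1) = 2/5, P(D|F1) = 1/20
P(F2) = 3/5, P(D|F2) = 3/100
P(D) = P(D|F1)P(F1) + P(D|F2)P(F2)
     = \frac{19}{500}
P(F2|D) = P(D|F2)P(F2) / P(D)
= \frac{9}{19}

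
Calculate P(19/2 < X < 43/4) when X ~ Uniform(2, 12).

P(19/2 < X < 43/4) = ∫_{19/2}^{43/4} f(x) dx
where f(x) = \frac{1}{10}
= \frac{1}{8}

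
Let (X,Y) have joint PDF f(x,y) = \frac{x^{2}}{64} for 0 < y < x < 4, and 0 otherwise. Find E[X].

f_X(x) = ∫_0^x \frac{x^{2}}{64} dy = \frac{x^{3}}{64}
E[X] = ∫_0^4 x × (\frac{x^{3}}{64}) dx = \frac{16}{5}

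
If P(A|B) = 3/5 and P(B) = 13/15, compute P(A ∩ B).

By definition, P(A|B) = P(A ∩ B) / P(B)
So P(A ∩ B) = P(A|B) × P(B)
= 3/5 × 13/15
= 13/25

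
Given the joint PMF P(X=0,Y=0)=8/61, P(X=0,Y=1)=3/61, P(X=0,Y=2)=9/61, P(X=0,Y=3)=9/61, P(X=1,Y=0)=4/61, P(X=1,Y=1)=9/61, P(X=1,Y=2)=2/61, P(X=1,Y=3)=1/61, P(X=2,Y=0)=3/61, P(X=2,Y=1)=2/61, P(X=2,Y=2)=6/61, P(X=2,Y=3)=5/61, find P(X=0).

P(X=0) = P(X=0,Y=0) + P(X=0,Y=1) + P(X=0,Y=2) + P(X=0,Y=3)
= 8/61 + 3/61 + 9/61 + 9/61
= 29/61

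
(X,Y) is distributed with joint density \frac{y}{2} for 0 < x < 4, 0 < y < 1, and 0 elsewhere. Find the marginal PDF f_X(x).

f_X(x) = ∫_0^1 f(x,y) dy
= ∫_0^1 \frac{y}{2} dy
= \frac{1}{4} for 0 < x < 4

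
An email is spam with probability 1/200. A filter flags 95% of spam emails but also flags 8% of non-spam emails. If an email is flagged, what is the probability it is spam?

Let D = the rare event, + = positive/flagged.
P(D) = 1/200
P(+|D) = 95/100 = 19/20
P(+|D') = 8/100 = 2/25
P(+) = P(+|D)P(D) + P(+|D')P(D')
     = \frac{19}{20} × \frac{1}{200} + \frac{2}{25} × \frac{199}{200}
     = \frac{1687}{20000}
P(D|+) = P(+|D)P(D)/P(+) = \frac{95}{1687}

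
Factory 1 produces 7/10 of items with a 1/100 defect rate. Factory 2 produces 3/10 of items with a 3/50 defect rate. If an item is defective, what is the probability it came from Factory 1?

Using Bayes' theorem:
P(F1) = 7/10, P(D|F1) = 1/100
P(F2) = 3/10, P(D|F2) = 3/50
P(D) = P(D|F1)P(F1) + P(D|F2)P(F2)
     = \frac{1}{40}
P(F1|D) = P(D|F1)P(F1) / P(D)
= \frac{7}{25}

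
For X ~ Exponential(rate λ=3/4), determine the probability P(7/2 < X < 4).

P(7/2 < X < 4) = ∫_{7/2}^{4} f(x) dx
where f(x) = \frac{3 e^{- \frac{3 x}{4}}}{4}
= - \frac{1}{e^{3}} + e^{- \frac{21}{8}}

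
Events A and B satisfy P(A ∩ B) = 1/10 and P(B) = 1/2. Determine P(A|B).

P(A|B) = P(A ∩ B) / P(B)
= (1/10) / (1/2)
= 1/5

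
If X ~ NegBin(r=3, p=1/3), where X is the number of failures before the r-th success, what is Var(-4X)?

For X ~ NegBin(r=3, p=1/3), where X is the number of failures before the r-th success:
Var(X) = 18
Var(-4X) = (-4)² × Var(X) = 16 × 18 = 288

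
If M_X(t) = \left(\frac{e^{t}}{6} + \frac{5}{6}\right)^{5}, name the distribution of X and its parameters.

The MGF M(t) = \left(\frac{e^{t}}{6} + \frac{5}{6}\right)^{5} is the standard form for the Binomial distribution.
Comparing with the known MGF formula identifies: Binomial(n=5, p=1/6)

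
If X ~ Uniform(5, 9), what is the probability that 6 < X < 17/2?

P(6 < X < 17/2) = ∫_{6}^{17/2} f(x) dx
where f(x) = \frac{1}{4}
= \frac{5}{8}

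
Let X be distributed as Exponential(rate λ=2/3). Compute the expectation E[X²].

Using the identity E[X²] = Var(X) + (E[X])²:
E[X] = \frac{3}{2}
Var(X) = \frac{9}{4}
E[X²] = \frac{9}{4} + (\frac{3}{2})²
= \frac{9}{2}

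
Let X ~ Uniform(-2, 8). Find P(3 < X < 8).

P(3 < X < 8) = ∫_{3}^{8} f(x) dx
where f(x) = \frac{1}{10}
= \frac{1}{2}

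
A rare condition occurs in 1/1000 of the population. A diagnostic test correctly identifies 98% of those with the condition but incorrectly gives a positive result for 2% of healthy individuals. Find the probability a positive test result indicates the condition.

Let D = the rare event, + = positive/flagged.
P(D) = 1/1000
P(+|D) = 98/100 = 49/50
P(+|D') = 2/100 = 1/50
P(+) = P(+|D)P(D) + P(+|D')P(D')
     = \frac{49}{50} × \frac{1}{1000} + \frac{1}{50} × \frac{999}{1000}
     = \frac{131}{6250}
P(D|+) = P(+|D)P(D)/P(+) = \frac{49}{1048}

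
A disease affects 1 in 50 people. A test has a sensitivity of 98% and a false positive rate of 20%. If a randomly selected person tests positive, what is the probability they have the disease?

Let D = the rare event, + = positive/flagged.
P(D) = 1/50
P(+|D) = 98/100 = 49/50
P(+|D') = 20/100 = 1/5
P(+) = P(+|D)P(D) + P(+|D')P(D')
     = \frac{49}{50} × \frac{1}{50} + \frac{1}{5} × \frac{49}{50}
     = \frac{539}{2500}
P(D|+) = P(+|D)P(D)/P(+) = \frac{1}{11}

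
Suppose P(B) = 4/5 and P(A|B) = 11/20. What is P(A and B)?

By definition, P(A|B) = P(A ∩ B) / P(B)
So P(A ∩ B) = P(A|B) × P(B)
= 11/20 × 4/5
= 11/25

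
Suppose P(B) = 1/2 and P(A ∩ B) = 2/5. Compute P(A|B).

P(A|B) = P(A ∩ B) / P(B)
= (2/5) / (1/2)
= 4/5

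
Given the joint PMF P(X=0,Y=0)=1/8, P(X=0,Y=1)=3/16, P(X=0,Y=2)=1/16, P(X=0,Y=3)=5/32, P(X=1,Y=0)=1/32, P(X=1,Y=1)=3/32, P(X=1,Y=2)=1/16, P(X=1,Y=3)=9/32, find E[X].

First find marginal of X:
P(X=0) = 17/32
P(X=1) = 15/32
E[X] = 0 × 17/32 + 1 × 15/32 = 15/32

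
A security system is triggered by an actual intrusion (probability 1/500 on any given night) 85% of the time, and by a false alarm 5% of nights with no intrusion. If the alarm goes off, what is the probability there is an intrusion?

Let D = the rare event, + = positive/flagged.
P(D) = 1/500
P(+|D) = 85/100 = 17/20
P(+|D') = 5/100 = 1/20
P(+) = P(+|D)P(D) + P(+|D')P(D')
     = \frac{17}{20} × \frac{1}{500} + \frac{1}{20} × \frac{499}{500}
     = \frac{129}{2500}
P(D|+) = P(+|D)P(D)/P(+) = \frac{17}{516}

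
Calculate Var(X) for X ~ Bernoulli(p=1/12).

For X ~ Bernoulli(p=1/12):
Var(X) = \frac{11}{144}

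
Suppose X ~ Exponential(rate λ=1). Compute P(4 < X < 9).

P(4 < X < 9) = ∫_{4}^{9} f(x) dx
where f(x) = e^{- x}
= - \frac{1 - e^{5}}{e^{9}}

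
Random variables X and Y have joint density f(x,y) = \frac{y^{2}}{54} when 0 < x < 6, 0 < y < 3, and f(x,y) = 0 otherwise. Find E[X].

f_X(x) = ∫_0^3 \frac{y^{2}}{54} dy = \frac{1}{6}
E[X] = ∫_0^6 x × (\frac{1}{6}) dx = 3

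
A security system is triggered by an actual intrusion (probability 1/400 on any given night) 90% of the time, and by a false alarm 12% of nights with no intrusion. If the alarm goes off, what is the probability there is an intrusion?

Let D = the rare event, + = positive/flagged.
P(D) = 1/400
P(+|D) = 90/100 = 9/10
P(+|D') = 12/100 = 3/25
P(+) = P(+|D)P(D) + P(+|D')P(D')
     = \frac{9}{10} × \frac{1}{400} + \frac{3}{25} × \frac{399}{400}
     = \frac{2439}{20000}
P(D|+) = P(+|D)P(D)/P(+) = \frac{5}{271}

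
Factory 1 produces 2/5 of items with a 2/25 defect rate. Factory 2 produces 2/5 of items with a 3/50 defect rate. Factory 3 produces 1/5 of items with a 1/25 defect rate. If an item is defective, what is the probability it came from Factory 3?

Using Bayes' theorem:
P(F1) = 2/5, P(D|F1) = 2/25
P(F2) = 2/5, P(D|F2) = 3/50
P(F3) = 1/5, P(D|F3) = 1/25
P(D) = P(D|F1)P(F1) + P(D|F2)P(F2) + P(D|F3)P(F3)
     = \frac{8}{125}
P(F3|D) = P(D|F3)P(F3) / P(D)
= \frac{1}{8}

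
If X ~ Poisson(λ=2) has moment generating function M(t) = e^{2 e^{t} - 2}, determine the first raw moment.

To find E[X], compute M^(1)(0):
M^(1)(t) = 2 e^{t} e^{2 e^{t} - 2}
M^(1)(0) = 2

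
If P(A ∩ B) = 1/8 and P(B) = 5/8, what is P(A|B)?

P(A|B) = P(A ∩ B) / P(B)
= (1/8) / (5/8)
= 1/5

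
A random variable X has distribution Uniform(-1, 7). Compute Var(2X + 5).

For X ~ Uniform(-1, 7):
Var(X) = \frac{16}{3}
Var(2X + 5) = (2)² × Var(X) = 4 × \frac{16}{3} = \frac{64}{3}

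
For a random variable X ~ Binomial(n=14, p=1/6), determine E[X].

For X ~ Binomial(n=14, p=1/6), the expected value is:
E[X] = \frac{7}{3}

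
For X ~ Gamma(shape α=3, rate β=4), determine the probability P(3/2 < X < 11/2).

P(3/2 < X < 11/2) = ∫_{3/2}^{11/2} f(x) dx
where f(x) = 32 x^{2} e^{- 4 x}
= \frac{5 \left(-53 + 5 e^{16}\right)}{e^{22}}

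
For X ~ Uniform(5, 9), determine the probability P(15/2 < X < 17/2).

P(15/2 < X < 17/2) = ∫_{15/2}^{17/2} f(x) dx
where f(x) = \frac{1}{4}
= \frac{1}{4}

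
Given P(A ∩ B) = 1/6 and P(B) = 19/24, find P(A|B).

P(A|B) = P(A ∩ B) / P(B)
= (1/6) / (19/24)
= 4/19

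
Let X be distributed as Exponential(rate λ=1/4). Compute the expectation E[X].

For X ~ Exponential(rate λ=1/4), the expected value is:
E[X] = 4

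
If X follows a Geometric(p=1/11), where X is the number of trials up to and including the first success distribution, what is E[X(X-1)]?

E[X(X-1)] = E[X² - X] = E[X²] - E[X]
E[X] = 11
E[X²] = Var(X) + (E[X])² = 110 + (11)² = 231
E[X(X-1)] = 231 - 11 = 220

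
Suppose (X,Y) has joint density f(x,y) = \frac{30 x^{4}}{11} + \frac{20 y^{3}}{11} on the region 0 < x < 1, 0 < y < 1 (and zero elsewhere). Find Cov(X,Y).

E[XY] = ∫∫ xy × f(x,y) dx dy = \frac{9}{22}
E[X] = \frac{15}{22}
E[Y] = \frac{7}{11}
Cov(X,Y) = E[XY] - E[X]E[Y] = - \frac{3}{121}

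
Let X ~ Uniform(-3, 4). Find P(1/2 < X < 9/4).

P(1/2 < X < 9/4) = ∫_{1/2}^{9/4} f(x) dx
where f(x) = \frac{1}{7}
= \frac{1}{4}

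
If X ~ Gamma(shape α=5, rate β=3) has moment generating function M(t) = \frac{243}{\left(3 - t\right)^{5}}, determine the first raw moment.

To find E[X], compute M^(1)(0):
M^(1)(t) = \frac{1215}{\left(3 - t\right)^{6}}
M^(1)(0) = \frac{5}{3}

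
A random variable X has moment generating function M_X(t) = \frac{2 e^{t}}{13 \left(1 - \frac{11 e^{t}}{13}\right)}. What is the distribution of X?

The MGF M(t) = \frac{2 e^{t}}{13 \left(1 - \frac{11 e^{t}}{13}\right)} is the standard form for the Geometric distribution.
Comparing with the known MGF formula identifies: Geometric(p=2/13), X = trial number of first success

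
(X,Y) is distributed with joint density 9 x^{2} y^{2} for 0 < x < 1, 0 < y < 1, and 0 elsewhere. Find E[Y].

E[Y] = ∫_0^1 ∫_0^1 y × f(x,y) dx dy
= \frac{3}{4}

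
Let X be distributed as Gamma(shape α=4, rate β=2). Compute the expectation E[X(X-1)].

E[X(X-1)] = E[X² - X] = E[X²] - E[X]
E[X] = 2
E[X²] = Var(X) + (E[X])² = 1 + (2)² = 5
E[X(X-1)] = 5 - 2 = 3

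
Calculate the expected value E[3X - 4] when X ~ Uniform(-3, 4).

For X ~ Uniform(-3, 4):
E[X] = \frac{1}{2}
E[3X - 4] = 3 × E[X] - 4 = - \frac{5}{2}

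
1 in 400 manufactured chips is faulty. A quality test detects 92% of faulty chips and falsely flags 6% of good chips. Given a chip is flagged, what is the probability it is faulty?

Let D = the rare event, + = positive/flagged.
P(D) = 1/400
P(+|D) = 92/100 = 23/25
P(+|D') = 6/100 = 3/50
P(+) = P(+|D)P(D) + P(+|D')P(D')
     = \frac{23}{25} × \frac{1}{400} + \frac{3}{50} × \frac{399}{400}
     = \frac{1243}{20000}
P(D|+) = P(+|D)P(D)/P(+) = \frac{46}{1243}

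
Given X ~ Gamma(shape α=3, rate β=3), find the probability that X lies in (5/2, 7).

P(5/2 < X < 7) = ∫_{5/2}^{7} f(x) dx
where f(x) = \frac{27 x^{2} e^{- 3 x}}{2}
= - \frac{485}{2 e^{21}} + \frac{293}{8 e^{\frac{15}{2}}}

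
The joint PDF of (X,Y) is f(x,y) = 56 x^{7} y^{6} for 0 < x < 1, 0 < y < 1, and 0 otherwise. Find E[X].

E[X] = ∫_0^1 ∫_0^1 x × f(x,y) dy dx
= ∫_0^1 ∫_0^1 x × (56 x^{7} y^{6}) dy dx
= \frac{8}{9}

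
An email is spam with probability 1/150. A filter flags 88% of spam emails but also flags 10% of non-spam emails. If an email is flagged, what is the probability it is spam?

Let D = the rare event, + = positive/flagged.
P(D) = 1/150
P(+|D) = 88/100 = 22/25
P(+|D') = 10/100 = 1/10
P(+) = P(+|D)P(D) + P(+|D')P(D')
     = \frac{22}{25} × \frac{1}{150} + \frac{1}{10} × \frac{149}{150}
     = \frac{263}{2500}
P(D|+) = P(+|D)P(D)/P(+) = \frac{44}{789}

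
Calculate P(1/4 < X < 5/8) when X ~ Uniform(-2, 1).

P(1/4 < X < 5/8) = ∫_{1/4}^{5/8} f(x) dx
where f(x) = \frac{1}{3}
= \frac{1}{8}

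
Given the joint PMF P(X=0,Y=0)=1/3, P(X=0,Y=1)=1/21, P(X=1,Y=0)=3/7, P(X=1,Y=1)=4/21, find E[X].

First find marginal of X:
P(X=0) = 8/21
P(X=1) = 13/21
E[X] = 0 × 8/21 + 1 × 13/21 = 13/21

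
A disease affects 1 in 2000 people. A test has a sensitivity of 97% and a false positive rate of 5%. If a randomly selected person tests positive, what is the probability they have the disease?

Let D = the rare event, + = positive/flagged.
P(D) = 1/2000
P(+|D) = 97/100
P(+|D') = 5/100 = 1/20
P(+) = P(+|D)P(D) + P(+|D')P(D')
     = \frac{97}{100} × \frac{1}{2000} + \frac{1}{20} × \frac{1999}{2000}
     = \frac{2523}{50000}
P(D|+) = P(+|D)P(D)/P(+) = \frac{97}{10092}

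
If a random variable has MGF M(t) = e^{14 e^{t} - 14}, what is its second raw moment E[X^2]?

To find E[X^2], compute M^(2)(0):
M^(1)(t) = 14 e^{t} e^{14 e^{t} - 14}
M^(2)(t) = 196 e^{2 t} e^{14 e^{t} - 14} + 14 e^{t} e^{14 e^{t} - 14}
M^(2)(0) = 210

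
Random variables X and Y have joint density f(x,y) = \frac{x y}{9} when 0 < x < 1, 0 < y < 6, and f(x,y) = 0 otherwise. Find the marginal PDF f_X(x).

f_X(x) = ∫_0^6 f(x,y) dy
= ∫_0^6 \frac{x y}{9} dy
= 2 x for 0 < x < 1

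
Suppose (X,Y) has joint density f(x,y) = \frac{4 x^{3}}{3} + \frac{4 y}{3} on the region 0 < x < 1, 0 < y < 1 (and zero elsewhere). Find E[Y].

E[Y] = ∫_0^1 ∫_0^1 y × f(x,y) dx dy
= \frac{11}{18}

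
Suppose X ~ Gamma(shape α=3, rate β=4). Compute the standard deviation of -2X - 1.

For X ~ Gamma(shape α=3, rate β=4):
Var(X) = \frac{3}{16}
SD(X) = √(Var(X)) = √(\frac{3}{16}) = \frac{\sqrt{3}}{4}
SD(-2X - 1) = |-2| × SD(X) = 2 × \frac{\sqrt{3}}{4} = \frac{\sqrt{3}}{2}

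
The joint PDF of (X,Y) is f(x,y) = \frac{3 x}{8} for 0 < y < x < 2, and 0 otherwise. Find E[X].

f_X(x) = ∫_0^x \frac{3 x}{8} dy = \frac{3 x^{2}}{8}
E[X] = ∫_0^2 x × (\frac{3 x^{2}}{8}) dx = \frac{3}{2}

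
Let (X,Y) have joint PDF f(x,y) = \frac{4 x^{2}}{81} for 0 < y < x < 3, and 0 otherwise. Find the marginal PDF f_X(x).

f_X(x) = ∫_0^x \frac{4 x^{2}}{81} dy = \frac{4 x^{3}}{81}
for 0 < x < 3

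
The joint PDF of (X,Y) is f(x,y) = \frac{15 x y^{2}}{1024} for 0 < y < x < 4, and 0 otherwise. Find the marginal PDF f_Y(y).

f_Y(y) = ∫_y^4 \frac{15 x y^{2}}{1024} dx = \frac{15 y^{2} \left(16 - y^{2}\right)}{2048}
for 0 < y < 4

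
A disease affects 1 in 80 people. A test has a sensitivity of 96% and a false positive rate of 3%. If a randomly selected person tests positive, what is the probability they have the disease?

Let D = the rare event, + = positive/flagged.
P(D) = 1/80
P(+|D) = 96/100 = 24/25
P(+|D') = 3/100
P(+) = P(+|D)P(D) + P(+|D')P(D')
     = \frac{24}{25} × \frac{1}{80} + \frac{3}{100} × \frac{79}{80}
     = \frac{333}{8000}
P(D|+) = P(+|D)P(D)/P(+) = \frac{32}{111}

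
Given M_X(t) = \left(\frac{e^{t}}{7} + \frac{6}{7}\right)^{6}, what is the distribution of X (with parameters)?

The MGF M(t) = \left(\frac{e^{t}}{7} + \frac{6}{7}\right)^{6} is the standard form for the Binomial distribution.
Comparing with the known MGF formula identifies: Binomial(n=6, p=1/7)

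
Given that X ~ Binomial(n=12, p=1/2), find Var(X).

For X ~ Binomial(n=12, p=1/2):
Var(X) = 3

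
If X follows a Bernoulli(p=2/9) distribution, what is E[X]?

For X ~ Bernoulli(p=2/9), the expected value is:
E[X] = \frac{2}{9}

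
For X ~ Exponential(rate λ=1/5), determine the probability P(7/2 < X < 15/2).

P(7/2 < X < 15/2) = ∫_{7/2}^{15/2} f(x) dx
where f(x) = \frac{e^{- \frac{x}{5}}}{5}
= - \frac{1}{e^{\frac{3}{2}}} + e^{- \frac{7}{10}}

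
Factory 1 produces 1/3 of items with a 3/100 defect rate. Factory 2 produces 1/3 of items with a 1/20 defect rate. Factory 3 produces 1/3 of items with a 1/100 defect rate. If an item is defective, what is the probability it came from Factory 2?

Using Bayes' theorem:
P(F1) = 1/3, P(D|F1) = 3/100
P(F2) = 1/3, P(D|F2) = 1/20
P(F3) = 1/3, P(D|F3) = 1/100
P(D) = P(D|F1)P(F1) + P(D|F2)P(F2) + P(D|F3)P(F3)
     = \frac{3}{100}
P(F2|D) = P(D|F2)P(F2) / P(D)
= \frac{5}{9}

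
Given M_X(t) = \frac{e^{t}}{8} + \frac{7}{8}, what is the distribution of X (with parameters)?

The MGF M(t) = \frac{e^{t}}{8} + \frac{7}{8} is the standard form for the Bernoulli distribution.
Comparing with the known MGF formula identifies: Bernoulli(p=1/8)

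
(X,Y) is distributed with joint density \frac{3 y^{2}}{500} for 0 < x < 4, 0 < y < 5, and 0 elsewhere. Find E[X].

f_X(x) = ∫_0^5 \frac{3 y^{2}}{500} dy = \frac{1}{4}
E[X] = ∫_0^4 x × (\frac{1}{4}) dx = 2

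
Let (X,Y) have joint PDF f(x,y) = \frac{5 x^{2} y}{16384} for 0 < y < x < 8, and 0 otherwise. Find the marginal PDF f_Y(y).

f_Y(y) = ∫_y^8 \frac{5 x^{2} y}{16384} dx = \frac{5 y \left(512 - y^{3}\right)}{49152}
for 0 < y < 8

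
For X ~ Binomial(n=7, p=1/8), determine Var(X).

For X ~ Binomial(n=7, p=1/8):
Var(X) = \frac{49}{64}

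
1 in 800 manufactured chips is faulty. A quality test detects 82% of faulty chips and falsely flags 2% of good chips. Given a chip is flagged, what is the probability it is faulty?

Let D = the rare event, + = positive/flagged.
P(D) = 1/800
P(+|D) = 82/100 = 41/50
P(+|D') = 2/100 = 1/50
P(+) = P(+|D)P(D) + P(+|D')P(D')
     = \frac{41}{50} × \frac{1}{800} + \frac{1}{50} × \frac{799}{800}
     = \frac{21}{1000}
P(D|+) = P(+|D)P(D)/P(+) = \frac{41}{840}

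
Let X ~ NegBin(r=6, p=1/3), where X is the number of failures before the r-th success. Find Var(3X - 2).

For X ~ NegBin(r=6, p=1/3), where X is the number of failures before the r-th success:
Var(X) = 36
Var(3X - 2) = (3)² × Var(X) = 9 × 36 = 324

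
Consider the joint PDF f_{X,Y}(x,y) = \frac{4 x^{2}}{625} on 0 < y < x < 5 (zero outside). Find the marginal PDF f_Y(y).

f_Y(y) = ∫_y^5 \frac{4 x^{2}}{625} dx = \frac{4}{15} - \frac{4 y^{3}}{1875}
for 0 < y < 5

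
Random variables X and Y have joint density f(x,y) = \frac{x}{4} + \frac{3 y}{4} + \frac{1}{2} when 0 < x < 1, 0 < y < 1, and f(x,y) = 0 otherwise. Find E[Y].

E[Y] = ∫_0^1 ∫_0^1 y × f(x,y) dx dy
= \frac{9}{16}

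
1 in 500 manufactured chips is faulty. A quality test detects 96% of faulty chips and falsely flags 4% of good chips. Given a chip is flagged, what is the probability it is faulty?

Let D = the rare event, + = positive/flagged.
P(D) = 1/500
P(+|D) = 96/100 = 24/25
P(+|D') = 4/100 = 1/25
P(+) = P(+|D)P(D) + P(+|D')P(D')
     = \frac{24}{25} × \frac{1}{500} + \frac{1}{25} × \frac{499}{500}
     = \frac{523}{12500}
P(D|+) = P(+|D)P(D)/P(+) = \frac{24}{523}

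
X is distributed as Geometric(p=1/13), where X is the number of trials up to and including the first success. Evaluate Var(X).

For X ~ Geometric(p=1/13), where X is the number of trials up to and including the first success:
Var(X) = 156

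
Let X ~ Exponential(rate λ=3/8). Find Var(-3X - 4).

For X ~ Exponential(rate λ=3/8):
Var(X) = \frac{64}{9}
Var(-3X - 4) = (-3)² × Var(X) = 9 × \frac{64}{9} = 64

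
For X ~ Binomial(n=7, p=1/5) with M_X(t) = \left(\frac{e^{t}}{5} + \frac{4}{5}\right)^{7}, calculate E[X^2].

To find E[X^2], compute M^(2)(0):
M^(1)(t) = \frac{7 \left(\frac{e^{t}}{5} + \frac{4}{5}\right)^{6} e^{t}}{5}
M^(2)(t) = \frac{7 \left(\frac{e^{t}}{5} + \frac{4}{5}\right)^{6} e^{t}}{5} + \frac{42 \left(\frac{e^{t}}{5} + \frac{4}{5}\right)^{5} e^{2 t}}{25}
M^(2)(0) = \frac{77}{25}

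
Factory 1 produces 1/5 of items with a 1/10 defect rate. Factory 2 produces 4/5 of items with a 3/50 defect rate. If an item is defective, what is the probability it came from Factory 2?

Using Bayes' theorem:
P(F1) = 1/5, P(D|F1) = 1/10
P(F2) = 4/5, P(D|F2) = 3/50
P(D) = P(D|F1)P(F1) + P(D|F2)P(F2)
     = \frac{17}{250}
P(F2|D) = P(D|F2)P(F2) / P(D)
= \frac{12}{17}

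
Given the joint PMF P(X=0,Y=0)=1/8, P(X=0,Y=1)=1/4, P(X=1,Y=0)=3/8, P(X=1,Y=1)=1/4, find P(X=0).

P(X=0) = P(X=0,Y=0) + P(X=0,Y=1)
= 1/8 + 1/4
= 3/8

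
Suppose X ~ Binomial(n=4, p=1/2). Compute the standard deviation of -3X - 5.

For X ~ Binomial(n=4, p=1/2):
Var(X) = 1
SD(X) = √(Var(X)) = √(1) = 1
SD(-3X - 5) = |-3| × SD(X) = 3 × 1 = 3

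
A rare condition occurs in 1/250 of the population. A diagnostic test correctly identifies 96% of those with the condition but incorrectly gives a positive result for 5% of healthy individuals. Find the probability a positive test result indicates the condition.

Let D = the rare event, + = positive/flagged.
P(D) = 1/250
P(+|D) = 96/100 = 24/25
P(+|D') = 5/100 = 1/20
P(+) = P(+|D)P(D) + P(+|D')P(D')
     = \frac{24}{25} × \frac{1}{250} + \frac{1}{20} × \frac{249}{250}
     = \frac{1341}{25000}
P(D|+) = P(+|D)P(D)/P(+) = \frac{32}{447}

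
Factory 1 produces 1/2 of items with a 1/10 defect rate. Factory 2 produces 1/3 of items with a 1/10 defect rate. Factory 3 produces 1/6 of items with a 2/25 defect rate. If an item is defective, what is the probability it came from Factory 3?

Using Bayes' theorem:
P(F1) = 1/2, P(D|F1) = 1/10
P(F2) = 1/3, P(D|F2) = 1/10
P(F3) = 1/6, P(D|F3) = 2/25
P(D) = P(D|F1)P(F1) + P(D|F2)P(F2) + P(D|F3)P(F3)
     = \frac{29}{300}
P(F3|D) = P(D|F3)P(F3) / P(D)
= \frac{4}{29}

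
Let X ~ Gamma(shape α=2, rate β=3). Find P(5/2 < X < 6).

P(5/2 < X < 6) = ∫_{5/2}^{6} f(x) dx
where f(x) = 9 x e^{- 3 x}
= - \frac{19}{e^{18}} + \frac{17}{2 e^{\frac{15}{2}}}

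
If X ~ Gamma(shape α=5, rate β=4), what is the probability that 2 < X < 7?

P(2 < X < 7) = ∫_{2}^{7} f(x) dx
where f(x) = \frac{128 x^{4} e^{- 4 x}}{3}
= \frac{-89071 + 891 e^{20}}{3 e^{28}}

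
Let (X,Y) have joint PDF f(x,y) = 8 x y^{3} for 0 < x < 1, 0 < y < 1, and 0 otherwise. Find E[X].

E[X] = ∫_0^1 ∫_0^1 x × f(x,y) dy dx
= ∫_0^1 ∫_0^1 x × (8 x y^{3}) dy dx
= \frac{2}{3}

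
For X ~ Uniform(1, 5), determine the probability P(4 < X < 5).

P(4 < X < 5) = ∫_{4}^{5} f(x) dx
where f(x) = \frac{1}{4}
= \frac{1}{4}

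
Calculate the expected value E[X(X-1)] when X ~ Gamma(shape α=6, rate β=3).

E[X(X-1)] = E[X² - X] = E[X²] - E[X]
E[X] = 2
E[X²] = Var(X) + (E[X])² = \frac{2}{3} + (2)² = \frac{14}{3}
E[X(X-1)] = \frac{14}{3} - 2 = \frac{8}{3}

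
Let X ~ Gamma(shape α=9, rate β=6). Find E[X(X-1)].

E[X(X-1)] = E[X² - X] = E[X²] - E[X]
E[X] = \frac{3}{2}
E[X²] = Var(X) + (E[X])² = \frac{1}{4} + (\frac{3}{2})² = \frac{5}{2}
E[X(X-1)] = \frac{5}{2} - \frac{3}{2} = 1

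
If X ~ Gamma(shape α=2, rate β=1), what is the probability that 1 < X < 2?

P(1 < X < 2) = ∫_{1}^{2} f(x) dx
where f(x) = x e^{- x}
= \frac{-3 + 2 e}{e^{2}}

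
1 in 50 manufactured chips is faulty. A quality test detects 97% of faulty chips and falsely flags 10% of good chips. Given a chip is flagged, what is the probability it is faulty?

Let D = the rare event, + = positive/flagged.
P(D) = 1/50
P(+|D) = 97/100
P(+|D') = 10/100 = 1/10
P(+) = P(+|D)P(D) + P(+|D')P(D')
     = \frac{97}{100} × \frac{1}{50} + \frac{1}{10} × \frac{49}{50}
     = \frac{587}{5000}
P(D|+) = P(+|D)P(D)/P(+) = \frac{97}{587}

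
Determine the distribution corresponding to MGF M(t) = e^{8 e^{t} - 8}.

The MGF M(t) = e^{8 e^{t} - 8} is the standard form for the Poisson distribution.
Comparing with the known MGF formula identifies: Poisson(λ=8)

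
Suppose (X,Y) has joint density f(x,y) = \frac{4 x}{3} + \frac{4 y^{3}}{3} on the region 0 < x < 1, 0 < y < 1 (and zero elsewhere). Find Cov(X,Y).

E[XY] = ∫∫ xy × f(x,y) dx dy = \frac{16}{45}
E[X] = \frac{11}{18}
E[Y] = \frac{3}{5}
Cov(X,Y) = E[XY] - E[X]E[Y] = - \frac{1}{90}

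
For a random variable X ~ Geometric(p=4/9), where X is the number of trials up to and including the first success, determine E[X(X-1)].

E[X(X-1)] = E[X² - X] = E[X²] - E[X]
E[X] = \frac{9}{4}
E[X²] = Var(X) + (E[X])² = \frac{45}{16} + (\frac{9}{4})² = \frac{63}{8}
E[X(X-1)] = \frac{63}{8} - \frac{9}{4} = \frac{45}{8}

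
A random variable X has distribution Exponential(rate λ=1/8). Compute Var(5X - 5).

For X ~ Exponential(rate λ=1/8):
Var(X) = 64
Var(5X - 5) = (5)² × Var(X) = 25 × 64 = 1600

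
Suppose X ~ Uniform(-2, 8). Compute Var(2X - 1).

For X ~ Uniform(-2, 8):
Var(X) = \frac{25}{3}
Var(2X - 1) = (2)² × Var(X) = 4 × \frac{25}{3} = \frac{100}{3}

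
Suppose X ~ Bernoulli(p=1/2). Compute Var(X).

For X ~ Bernoulli(p=1/2):
Var(X) = \frac{1}{4}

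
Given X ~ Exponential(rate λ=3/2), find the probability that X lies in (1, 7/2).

P(1 < X < 7/2) = ∫_{1}^{7/2} f(x) dx
where f(x) = \frac{3 e^{- \frac{3 x}{2}}}{2}
= - \frac{1}{e^{\frac{21}{4}}} + e^{- \frac{3}{2}}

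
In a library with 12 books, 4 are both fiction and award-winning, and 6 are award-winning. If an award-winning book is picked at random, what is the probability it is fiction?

P(A ∩ B) = 4/12 = 1/3
P(B) = 6/12 = 1/2
P(A|B) = P(A ∩ B) / P(B) = (1/3) / (1/2) = 2/3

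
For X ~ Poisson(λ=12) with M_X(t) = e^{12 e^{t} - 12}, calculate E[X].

To find E[X], compute M^(1)(0):
M^(1)(t) = 12 e^{t} e^{12 e^{t} - 12}
M^(1)(0) = 12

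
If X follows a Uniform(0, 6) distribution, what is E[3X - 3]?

For X ~ Uniform(0, 6):
E[X] = 3
E[3X - 3] = 3 × E[X] - 3 = 6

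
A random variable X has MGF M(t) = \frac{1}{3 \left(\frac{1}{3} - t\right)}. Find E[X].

To find E[X], compute M^(1)(0):
M^(1)(t) = \frac{1}{3 \left(\frac{1}{3} - t\right)^{2}}
M^(1)(0) = 3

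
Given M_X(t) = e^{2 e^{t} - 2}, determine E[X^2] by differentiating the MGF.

To find E[X^2], compute M^(2)(0):
M^(1)(t) = 2 e^{t} e^{2 e^{t} - 2}
M^(2)(t) = 4 e^{2 t} e^{2 e^{t} - 2} + 2 e^{t} e^{2 e^{t} - 2}
M^(2)(0) = 6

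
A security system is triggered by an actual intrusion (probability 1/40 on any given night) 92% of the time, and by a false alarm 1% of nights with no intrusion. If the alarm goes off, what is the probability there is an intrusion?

Let D = the rare event, + = positive/flagged.
P(D) = 1/40
P(+|D) = 92/100 = 23/25
P(+|D') = 1/100
P(+) = P(+|D)P(D) + P(+|D')P(D')
     = \frac{23}{25} × \frac{1}{40} + \frac{1}{100} × \frac{39}{40}
     = \frac{131}{4000}
P(D|+) = P(+|D)P(D)/P(+) = \frac{92}{131}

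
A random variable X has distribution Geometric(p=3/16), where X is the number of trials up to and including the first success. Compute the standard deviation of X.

For X ~ Geometric(p=3/16), where X is the number of trials up to and including the first success:
Var(X) = \frac{208}{9}
SD(X) = √(Var(X)) = √(\frac{208}{9}) = \frac{4 \sqrt{13}}{3}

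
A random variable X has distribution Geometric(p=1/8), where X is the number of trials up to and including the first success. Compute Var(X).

For X ~ Geometric(p=1/8), where X is the number of trials up to and including the first success:
Var(X) = 56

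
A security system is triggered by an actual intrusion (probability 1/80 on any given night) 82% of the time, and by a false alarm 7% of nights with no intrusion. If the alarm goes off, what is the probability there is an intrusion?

Let D = the rare event, + = positive/flagged.
P(D) = 1/80
P(+|D) = 82/100 = 41/50
P(+|D') = 7/100
P(+) = P(+|D)P(D) + P(+|D')P(D')
     = \frac{41}{50} × \frac{1}{80} + \frac{7}{100} × \frac{79}{80}
     = \frac{127}{1600}
P(D|+) = P(+|D)P(D)/P(+) = \frac{82}{635}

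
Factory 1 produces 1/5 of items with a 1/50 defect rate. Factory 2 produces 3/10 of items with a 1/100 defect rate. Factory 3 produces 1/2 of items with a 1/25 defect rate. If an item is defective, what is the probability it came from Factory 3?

Using Bayes' theorem:
P(F1) = 1/5, P(D|F1) = 1/50
P(F2) = 3/10, P(D|F2) = 1/100
P(F3) = 1/2, P(D|F3) = 1/25
P(D) = P(D|F1)P(F1) + P(D|F2)P(F2) + P(D|F3)P(F3)
     = \frac{27}{1000}
P(F3|D) = P(D|F3)P(F3) / P(D)
= \frac{20}{27}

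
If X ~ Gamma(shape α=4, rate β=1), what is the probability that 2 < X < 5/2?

P(2 < X < 5/2) = ∫_{2}^{5/2} f(x) dx
where f(x) = \frac{x^{3} e^{- x}}{6}
= - \frac{443}{48 e^{\frac{5}{2}}} + \frac{19}{3 e^{2}}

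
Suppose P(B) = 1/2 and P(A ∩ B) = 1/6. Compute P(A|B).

P(A|B) = P(A ∩ B) / P(B)
= (1/6) / (1/2)
= 1/3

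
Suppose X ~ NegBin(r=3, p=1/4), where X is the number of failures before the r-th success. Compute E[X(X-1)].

E[X(X-1)] = E[X² - X] = E[X²] - E[X]
E[X] = 9
E[X²] = Var(X) + (E[X])² = 36 + (9)² = 117
E[X(X-1)] = 117 - 9 = 108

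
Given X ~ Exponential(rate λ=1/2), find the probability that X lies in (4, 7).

P(4 < X < 7) = ∫_{4}^{7} f(x) dx
where f(x) = \frac{e^{- \frac{x}{2}}}{2}
= - \frac{1}{e^{\frac{7}{2}}} + e^{-2}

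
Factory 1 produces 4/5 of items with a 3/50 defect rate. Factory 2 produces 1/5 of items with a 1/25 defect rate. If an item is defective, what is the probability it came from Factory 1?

Using Bayes' theorem:
P(F1) = 4/5, P(D|F1) = 3/50
P(F2) = 1/5, P(D|F2) = 1/25
P(D) = P(D|F1)P(F1) + P(D|F2)P(F2)
     = \frac{7}{125}
P(F1|D) = P(D|F1)P(F1) / P(D)
= \frac{6}{7}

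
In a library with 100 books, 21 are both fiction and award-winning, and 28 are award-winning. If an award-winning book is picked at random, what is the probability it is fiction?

P(A ∩ B) = 21/100
P(B) = 28/100 = 7/25
P(A|B) = P(A ∩ B) / P(B) = (21/100) / (7/25) = 3/4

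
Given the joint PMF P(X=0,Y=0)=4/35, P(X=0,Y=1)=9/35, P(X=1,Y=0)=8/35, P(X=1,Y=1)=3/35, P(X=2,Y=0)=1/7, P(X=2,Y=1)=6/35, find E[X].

First find marginal of X:
P(X=0) = 13/35
P(X=1) = 11/35
P(X=2) = 11/35
E[X] = 0 × 13/35 + 1 × 11/35 + 2 × 11/35 = 33/35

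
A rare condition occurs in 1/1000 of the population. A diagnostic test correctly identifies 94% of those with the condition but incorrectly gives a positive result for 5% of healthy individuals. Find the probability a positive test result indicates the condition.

Let D = the rare event, + = positive/flagged.
P(D) = 1/1000
P(+|D) = 94/100 = 47/50
P(+|D') = 5/100 = 1/20
P(+) = P(+|D)P(D) + P(+|D')P(D')
     = \frac{47}{50} × \frac{1}{1000} + \frac{1}{20} × \frac{999}{1000}
     = \frac{5089}{100000}
P(D|+) = P(+|D)P(D)/P(+) = \frac{94}{5089}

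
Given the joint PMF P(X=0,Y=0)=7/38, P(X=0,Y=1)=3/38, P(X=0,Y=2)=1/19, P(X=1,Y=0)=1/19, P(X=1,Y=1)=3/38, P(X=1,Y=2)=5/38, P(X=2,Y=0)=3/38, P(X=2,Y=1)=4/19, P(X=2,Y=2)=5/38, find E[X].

First find marginal of X:
P(X=0) = 6/19
P(X=1) = 5/19
P(X=2) = 8/19
E[X] = 0 × 6/19 + 1 × 5/19 + 2 × 8/19 = 21/19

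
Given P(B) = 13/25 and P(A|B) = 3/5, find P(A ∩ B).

By definition, P(A|B) = P(A ∩ B) / P(B)
So P(A ∩ B) = P(A|B) × P(B)
= 3/5 × 13/25
= 39/125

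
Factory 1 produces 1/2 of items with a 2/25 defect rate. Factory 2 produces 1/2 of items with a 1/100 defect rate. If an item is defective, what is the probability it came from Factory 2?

Using Bayes' theorem:
P(F1) = 1/2, P(D|F1) = 2/25
P(F2) = 1/2, P(D|F2) = 1/100
P(D) = P(D|F1)P(F1) + P(D|F2)P(F2)
     = \frac{9}{200}
P(F2|D) = P(D|F2)P(F2) / P(D)
= \frac{1}{9}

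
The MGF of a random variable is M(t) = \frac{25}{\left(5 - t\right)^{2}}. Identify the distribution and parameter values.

The MGF M(t) = \frac{25}{\left(5 - t\right)^{2}} is the standard form for the Gamma distribution.
Comparing with the known MGF formula identifies: Gamma(shape α=2, rate β=5)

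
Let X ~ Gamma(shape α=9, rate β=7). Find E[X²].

Using the identity E[X²] = Var(X) + (E[X])²:
E[X] = \frac{9}{7}
Var(X) = \frac{9}{49}
E[X²] = \frac{9}{49} + (\frac{9}{7})²
= \frac{90}{49}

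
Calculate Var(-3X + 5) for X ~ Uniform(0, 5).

For X ~ Uniform(0, 5):
Var(X) = \frac{25}{12}
Var(-3X + 5) = (-3)² × Var(X) = 9 × \frac{25}{12} = \frac{75}{4}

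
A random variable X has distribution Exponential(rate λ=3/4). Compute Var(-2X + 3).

For X ~ Exponential(rate λ=3/4):
Var(X) = \frac{16}{9}
Var(-2X + 3) = (-2)² × Var(X) = 4 × \frac{16}{9} = \frac{64}{9}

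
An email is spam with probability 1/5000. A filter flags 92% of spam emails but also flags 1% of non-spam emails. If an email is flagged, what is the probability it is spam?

Let D = the rare event, + = positive/flagged.
P(D) = 1/5000
P(+|D) = 92/100 = 23/25
P(+|D') = 1/100
P(+) = P(+|D)P(D) + P(+|D')P(D')
     = \frac{23}{25} × \frac{1}{5000} + \frac{1}{100} × \frac{4999}{5000}
     = \frac{5091}{500000}
P(D|+) = P(+|D)P(D)/P(+) = \frac{92}{5091}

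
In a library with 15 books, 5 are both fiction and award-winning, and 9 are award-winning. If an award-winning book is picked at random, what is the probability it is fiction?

P(A ∩ B) = 5/15 = 1/3
P(B) = 9/15 = 3/5
P(A|B) = P(A ∩ B) / P(B) = (1/3) / (3/5) = 5/9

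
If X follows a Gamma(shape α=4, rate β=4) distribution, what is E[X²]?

Using the identity E[X²] = Var(X) + (E[X])²:
E[X] = 1
Var(X) = \frac{1}{4}
E[X²] = \frac{1}{4} + (1)²
= \frac{5}{4}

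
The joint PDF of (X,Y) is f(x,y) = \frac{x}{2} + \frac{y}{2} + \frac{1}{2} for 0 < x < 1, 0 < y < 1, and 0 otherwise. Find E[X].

E[X] = ∫_0^1 ∫_0^1 x × f(x,y) dy dx
= ∫_0^1 ∫_0^1 x × (\frac{x}{2} + \frac{y}{2} + \frac{1}{2}) dy dx
= \frac{13}{24}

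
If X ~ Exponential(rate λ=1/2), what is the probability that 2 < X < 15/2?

P(2 < X < 15/2) = ∫_{2}^{15/2} f(x) dx
where f(x) = \frac{e^{- \frac{x}{2}}}{2}
= - \frac{1}{e^{\frac{15}{4}}} + e^{-1}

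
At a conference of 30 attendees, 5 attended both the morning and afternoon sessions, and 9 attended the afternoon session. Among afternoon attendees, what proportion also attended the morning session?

P(A ∩ B) = 5/30 = 1/6
P(B) = 9/30 = 3/10
P(A|B) = P(A ∩ B) / P(B) = (1/6) / (3/10) = 5/9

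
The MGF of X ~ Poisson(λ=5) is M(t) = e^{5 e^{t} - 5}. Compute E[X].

To find E[X], compute M^(1)(0):
M^(1)(t) = 5 e^{t} e^{5 e^{t} - 5}
M^(1)(0) = 5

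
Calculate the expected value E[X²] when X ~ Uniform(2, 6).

Using the identity E[X²] = Var(X) + (E[X])²:
E[X] = 4
Var(X) = \frac{4}{3}
E[X²] = \frac{4}{3} + (4)²
= \frac{52}{3}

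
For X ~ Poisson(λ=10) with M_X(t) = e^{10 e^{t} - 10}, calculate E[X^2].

To find E[X^2], compute M^(2)(0):
M^(1)(t) = 10 e^{t} e^{10 e^{t} - 10}
M^(2)(t) = 100 e^{2 t} e^{10 e^{t} - 10} + 10 e^{t} e^{10 e^{t} - 10}
M^(2)(0) = 110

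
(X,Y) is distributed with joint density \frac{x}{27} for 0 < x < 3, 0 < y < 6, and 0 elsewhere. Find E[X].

f_X(x) = ∫_0^6 \frac{x}{27} dy = \frac{2 x}{9}
E[X] = ∫_0^3 x × (\frac{2 x}{9}) dx = 2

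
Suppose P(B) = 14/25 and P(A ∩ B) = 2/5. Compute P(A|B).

P(A|B) = P(A ∩ B) / P(B)
= (2/5) / (14/25)
= 5/7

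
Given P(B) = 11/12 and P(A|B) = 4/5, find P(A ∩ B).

By definition, P(A|B) = P(A ∩ B) / P(B)
So P(A ∩ B) = P(A|B) × P(B)
= 4/5 × 11/12
= 11/15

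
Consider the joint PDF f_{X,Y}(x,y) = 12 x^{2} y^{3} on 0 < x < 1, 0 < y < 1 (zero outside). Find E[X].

E[X] = ∫_0^1 ∫_0^1 x × f(x,y) dy dx
= ∫_0^1 ∫_0^1 x × (12 x^{2} y^{3}) dy dx
= \frac{3}{4}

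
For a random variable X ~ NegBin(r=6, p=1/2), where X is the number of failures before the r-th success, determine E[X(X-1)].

E[X(X-1)] = E[X² - X] = E[X²] - E[X]
E[X] = 6
E[X²] = Var(X) + (E[X])² = 12 + (6)² = 48
E[X(X-1)] = 48 - 6 = 42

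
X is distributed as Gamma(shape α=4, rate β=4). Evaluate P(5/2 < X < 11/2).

P(5/2 < X < 11/2) = ∫_{5/2}^{11/2} f(x) dx
where f(x) = \frac{128 x^{3} e^{- 4 x}}{3}
= \frac{-6119 + 683 e^{12}}{3 e^{22}}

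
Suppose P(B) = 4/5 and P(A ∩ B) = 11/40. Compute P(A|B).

P(A|B) = P(A ∩ B) / P(B)
= (11/40) / (4/5)
= 11/32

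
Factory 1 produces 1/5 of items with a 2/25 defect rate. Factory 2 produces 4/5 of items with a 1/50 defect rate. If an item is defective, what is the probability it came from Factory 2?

Using Bayes' theorem:
P(F1) = 1/5, P(D|F1) = 2/25
P(F2) = 4/5, P(D|F2) = 1/50
P(D) = P(D|F1)P(F1) + P(D|F2)P(F2)
     = \frac{4}{125}
P(F2|D) = P(D|F2)P(F2) / P(D)
= \frac{1}{2}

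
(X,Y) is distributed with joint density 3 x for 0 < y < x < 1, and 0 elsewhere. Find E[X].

f_X(x) = ∫_0^x 3 x dy = 3 x^{2}
E[X] = ∫_0^1 x × (3 x^{2}) dx = \frac{3}{4}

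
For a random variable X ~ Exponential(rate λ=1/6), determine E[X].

For X ~ Exponential(rate λ=1/6), the expected value is:
E[X] = 6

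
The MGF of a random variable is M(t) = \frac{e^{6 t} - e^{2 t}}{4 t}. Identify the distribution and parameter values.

The MGF M(t) = \frac{e^{6 t} - e^{2 t}}{4 t} is the standard form for the Uniform distribution.
Comparing with the known MGF formula identifies: Uniform(2, 6)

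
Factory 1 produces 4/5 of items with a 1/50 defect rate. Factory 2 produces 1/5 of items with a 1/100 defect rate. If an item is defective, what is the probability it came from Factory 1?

Using Bayes' theorem:
P(F1) = 4/5, P(D|F1) = 1/50
P(F2) = 1/5, P(D|F2) = 1/100
P(D) = P(D|F1)P(F1) + P(D|F2)P(F2)
     = \frac{9}{500}
P(F1|D) = P(D|F1)P(F1) / P(D)
= \frac{8}{9}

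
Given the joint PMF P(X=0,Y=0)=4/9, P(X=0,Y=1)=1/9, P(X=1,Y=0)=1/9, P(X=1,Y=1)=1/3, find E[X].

First find marginal of X:
P(X=0) = 5/9
P(X=1) = 4/9
E[X] = 0 × 5/9 + 1 × 4/9 = 4/9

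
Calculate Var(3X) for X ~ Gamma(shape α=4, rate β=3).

For X ~ Gamma(shape α=4, rate β=3):
Var(X) = \frac{4}{9}
Var(3X) = (3)² × Var(X) = 9 × \frac{4}{9} = 4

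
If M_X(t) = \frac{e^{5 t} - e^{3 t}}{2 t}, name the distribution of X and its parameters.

The MGF M(t) = \frac{e^{5 t} - e^{3 t}}{2 t} is the standard form for the Uniform distribution.
Comparing with the known MGF formula identifies: Uniform(3, 5)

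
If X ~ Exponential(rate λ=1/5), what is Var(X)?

For X ~ Exponential(rate λ=1/5):
Var(X) = 25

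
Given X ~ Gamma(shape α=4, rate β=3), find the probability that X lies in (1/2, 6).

P(1/2 < X < 6) = ∫_{1/2}^{6} f(x) dx
where f(x) = \frac{27 x^{3} e^{- 3 x}}{2}
= - \frac{1153}{e^{18}} + \frac{67}{16 e^{\frac{3}{2}}}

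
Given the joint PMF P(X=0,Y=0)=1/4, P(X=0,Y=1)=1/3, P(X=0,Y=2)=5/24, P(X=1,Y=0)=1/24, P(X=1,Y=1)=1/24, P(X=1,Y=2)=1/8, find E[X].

First find marginal of X:
P(X=0) = 19/24
P(X=1) = 5/24
E[X] = 0 × 19/24 + 1 × 5/24 = 5/24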